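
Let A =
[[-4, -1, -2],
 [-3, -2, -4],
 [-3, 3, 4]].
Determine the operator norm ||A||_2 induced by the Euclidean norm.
||A||_2 ≈ 7.2478 (= sqrt(largest eigenvalue of A^T A))

||A||_2 = sigma_max(A) = sqrt(lambda_max(A^T A)). Form the symmetric matrix M = A^T A =
[[34, 1, 8],
 [1, 14, 22],
 [8, 22, 36]].
Its characteristic polynomial (trace, sum of principal 2x2 minors, determinant of M give the coefficients) is
  p(λ) = det(λ I - M) = λ^3 - 84λ^2 + 1655λ - 100.
No integer candidate from the rational root theorem (±divisors of 100) is a root, so the roots are irrational. The cubic discriminant is Δ = 1207099300 > 0, so there are three distinct real roots. p(0) = -100 and p(1) = 1472 have opposite signs, so a root lies in (0, 1); Newton's method refines it to λ ≈ 0.0606. p(31) = 272 and p(32) = -388 have opposite signs, so a root lies in (31, 32); Newton's method refines it to λ ≈ 31.4083. p(52) = -568 and p(53) = 536 have opposite signs, so a root lies in (52, 53); Newton's method refines it to λ ≈ 52.5311. Check (Vieta): the three roots sum to 84, matching tr M = 84.
So the eigenvalues of A^T A are ≈ 0.0606, 31.4083, 52.5311 (all ≥ 0, as they must be for A^T A). The largest is λ_max ≈ 52.5311, hence ||A||_2 = sqrt(λ_max) ≈ 7.2478.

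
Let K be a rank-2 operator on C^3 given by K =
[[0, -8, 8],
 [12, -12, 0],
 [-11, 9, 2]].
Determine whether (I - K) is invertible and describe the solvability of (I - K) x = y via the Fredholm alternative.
(I - K) is invertible (det(I - K) = 171 ≠ 0), so for every y in C^3 the equation (I - K) x = y has a unique solution.

K has rank 2 and factors as K = U V^T = u1 v1^T + u2 v2^T with u1 = (3, 3, -2), v1 = (1, -3, 2), u2 = (-1, 3, -3), v2 = (3, -1, -2) (multiplying out reproduces the displayed K). The nonzero eigenvalues of U V^T coincide with those of the 2 x 2 matrix G = V^T U = [[v1·u1, v1·u2], [v2·u1, v2·u2]] = [[-10, -16], [10, 0]], and by the Sylvester determinant identity det(I_3 - U V^T) = det(I_2 - V^T U) = det([[11, 16], [-10, 1]]) = (11)(1) - (16)(-10) = 171. (Direct check: I - K =
[[1, 8, -8],
 [-12, 13, 0],
 [11, -9, -1]]
has determinant 171.) The finite-dimensional Fredholm alternative says: either (I - K) is invertible, or ker(I - K) ≠ {0} and then range(I - K) = ker((I - K)^*)^⊥, with dim ker(I - K) = dim ker((I - K)^*). Since det(I - K) ≠ 0, 1 is not an eigenvalue of K and ker(I - K) = {0}, so we are in the first case: for every y there is a unique x = (I - K)^(-1) y. (Explicitly, by the Woodbury identity, (I - U V^T)^(-1) = I + U (I_2 - G)^(-1) V^T.)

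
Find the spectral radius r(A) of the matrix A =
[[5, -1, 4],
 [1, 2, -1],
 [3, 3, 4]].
r(A) ≈ 8.043

The eigenvalues of A are the roots of its characteristic polynomial. With M = A (coefficients from the trace, the sum of principal 2x2 minors, and det A):
  p(λ) = det(λ I - M) = λ^3 - 11λ^2 + 30λ - 50.
No integer candidate from the rational root theorem (±divisors of 50) is a root, so the roots are irrational. The cubic discriminant is Δ = -35800 < 0, so there is one real root and a complex-conjugate pair. p(8) = -2 and p(9) = 58 have opposite signs, so a root lies in (8, 9); Newton's method refines it to λ ≈ 8.043. Dividing out (λ - (8.043)) leaves approximately λ^2 - 2.957λ + 6.2166. For λ^2 - 2.957λ + 6.2166 the discriminant is -16.1224. It is negative, so the remaining roots are the complex-conjugate pair λ ≈ 1.4785 ± 2.0076i. Their product equals the constant term, so |λ|^2 ≈ 6.2166 and |λ| ≈ 2.4933.
Thus the eigenvalues (to 4 decimals) are 8.043 (modulus 8.043); 1.4785 ± 2.0076i (modulus 2.4933). The spectral radius is the largest modulus: r(A) ≈ 8.043. (Cross-check: r(A) ≤ ||A||_2 ≈ 8.148; equality holds whenever A is normal, though it can also hold for some non-normal A.)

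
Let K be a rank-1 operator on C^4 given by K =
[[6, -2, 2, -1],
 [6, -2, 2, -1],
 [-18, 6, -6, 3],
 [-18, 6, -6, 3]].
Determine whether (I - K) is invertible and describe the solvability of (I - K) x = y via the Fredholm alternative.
(I - K) is singular (det(I - K) = 0, i.e. 1 ∈ sigma(K)). (I - K) x = y is solvable iff y ⊥ ker((I - K)^*) = span{(6, -2, 2, -1)}, i.e. iff 6y_1 - 2y_2 + 2y_3 - y_4 = 0. When solvable, the solutions are x = y + c·(1, 1, -3, -3), c arbitrary (ker(I - K) = span{(1, 1, -3, -3)}, dimension 1).

K has rank 1, so it is an outer product K = u v^T: every row of K is a multiple of one row vector. Reading off the entries, u = (1, 1, -3, -3) and v = (6, -2, 2, -1) (row i of K equals u_i·v^T). A rank-one matrix u v^T satisfies K u = u (v·u) and kills the (3)-dimensional subspace v^⊥, so its characteristic polynomial is lambda^3 (lambda - v·u) with v·u = tr K = 1. Hence the eigenvalues of I - K are 1 (multiplicity 3) and 1 - (1) = 0, so det(I - K) = 0. (Direct check: I - K =
[[-5, 2, -2, 1],
 [-6, 3, -2, 1],
 [18, -6, 7, -3],
 [18, -6, 6, -2]]
has determinant 0.) So 1 is an eigenvalue of K and (I - K) is not invertible. The finite-dimensional Fredholm alternative says: either (I - K) is invertible, or ker(I - K) ≠ {0} and then range(I - K) = ker((I - K)^*)^⊥, with dim ker(I - K) = dim ker((I - K)^*). We are in the second case, so we need both kernels. Kernel of I - K: (I - K) u = u - u (v·u) = u - u = 0, so ker(I - K) = span{u} = span{(1, 1, -3, -3)} (it is exactly 1-dimensional because rank(I - K) = 3). Kernel of the adjoint: K is real, so (I - K)^* = I - K^T = I - v u^T, and (I - v u^T) v = v - v (u·v) = 0; hence ker((I - K)^*) = span{v} = span{(6, -2, 2, -1)}. Therefore (I - K) x = y is solvable iff <y, v> = 0, i.e. iff 6y_1 - 2y_2 + 2y_3 - y_4 = 0. When this holds, K y = u (v·y) = 0, so (I - K) y = y and x = y is a particular solution; the full solution set is the line x = y + c·u = y + c·(1, 1, -3, -3), c ∈ C.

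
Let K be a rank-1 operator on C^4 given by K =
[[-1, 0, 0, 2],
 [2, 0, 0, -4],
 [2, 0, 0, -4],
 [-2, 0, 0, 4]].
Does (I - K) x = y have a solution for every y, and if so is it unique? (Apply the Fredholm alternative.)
(I - K) is invertible (det(I - K) = -2 ≠ 0), so for every y in C^4 the equation (I - K) x = y has a unique solution.

K has rank 1, so it is an outer product K = u v^T: every row of K is a multiple of one row vector. Reading off the entries, u = (1, -2, -2, 2) and v = (-1, 0, 0, 2) (row i of K equals u_i·v^T). A rank-one matrix u v^T satisfies K u = u (v·u) and kills the (3)-dimensional subspace v^⊥, so its characteristic polynomial is lambda^3 (lambda - v·u) with v·u = tr K = 3. Hence the eigenvalues of I - K are 1 (multiplicity 3) and 1 - (3) = -2, so det(I - K) = -2. (Direct check: I - K =
[[2, 0, 0, -2],
 [-2, 1, 0, 4],
 [-2, 0, 1, 4],
 [2, 0, 0, -3]]
has determinant -2.) The finite-dimensional Fredholm alternative says: either (I - K) is invertible, or ker(I - K) ≠ {0} and then range(I - K) = ker((I - K)^*)^⊥, with dim ker(I - K) = dim ker((I - K)^*). Since det(I - K) ≠ 0, 1 is not an eigenvalue of K and ker(I - K) = {0}, so we are in the first case: for every y there is a unique x = (I - K)^(-1) y. Explicitly, by the Sherman–Morrison formula, (I - u v^T)^(-1) = I + u v^T/(1 - v·u), i.e. (I - K)^(-1) = I + K/(-2).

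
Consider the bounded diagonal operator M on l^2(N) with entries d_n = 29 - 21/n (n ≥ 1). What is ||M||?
||M|| = 29

For a diagonal operator on l^2 with entries d_n, ||M|| = sup_n |d_n|. Here d_1 = 8, d_2 = 37/2, ..., and d_n = 29 - 21/n increases monotonically toward 29. All terms lie in [8, 29), so |d_n| = d_n and the supremum is the limit 29, which is not attained by any individual d_n. Hence ||M|| = 29.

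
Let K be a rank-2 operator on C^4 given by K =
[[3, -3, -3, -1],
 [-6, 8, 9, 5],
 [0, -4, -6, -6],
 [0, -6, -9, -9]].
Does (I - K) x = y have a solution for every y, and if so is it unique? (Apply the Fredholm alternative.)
(I - K) is invertible (det(I - K) = -88 ≠ 0), so for every y in C^4 the equation (I - K) x = y has a unique solution.

K has rank 2 and factors as K = U V^T = u1 v1^T + u2 v2^T with u1 = (-1, 2, 0, 0), v1 = (-3, 1, 0, -2), u2 = (-1, 3, -2, -3), v2 = (0, 2, 3, 3) (multiplying out reproduces the displayed K). The nonzero eigenvalues of U V^T coincide with those of the 2 x 2 matrix G = V^T U = [[v1·u1, v1·u2], [v2·u1, v2·u2]] = [[5, 12], [4, -9]], and by the Sylvester determinant identity det(I_4 - U V^T) = det(I_2 - V^T U) = det([[-4, -12], [-4, 10]]) = (-4)(10) - (-12)(-4) = -88. (Direct check: I - K =
[[-2, 3, 3, 1],
 [6, -7, -9, -5],
 [0, 4, 7, 6],
 [0, 6, 9, 10]]
has determinant -88.) The finite-dimensional Fredholm alternative says: either (I - K) is invertible, or ker(I - K) ≠ {0} and then range(I - K) = ker((I - K)^*)^⊥, with dim ker(I - K) = dim ker((I - K)^*). Since det(I - K) ≠ 0, 1 is not an eigenvalue of K and ker(I - K) = {0}, so we are in the first case: for every y there is a unique x = (I - K)^(-1) y. (Explicitly, by the Woodbury identity, (I - U V^T)^(-1) = I + U (I_2 - G)^(-1) V^T.)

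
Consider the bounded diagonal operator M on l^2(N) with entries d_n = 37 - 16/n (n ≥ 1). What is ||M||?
||M|| = 37

For a diagonal operator on l^2 with entries d_n, ||M|| = sup_n |d_n|. Here d_1 = 21, d_2 = 29, ..., and d_n = 37 - 16/n increases monotonically toward 37. All terms lie in [21, 37), so |d_n| = d_n and the supremum is the limit 37, which is not attained by any individual d_n. Hence ||M|| = 37.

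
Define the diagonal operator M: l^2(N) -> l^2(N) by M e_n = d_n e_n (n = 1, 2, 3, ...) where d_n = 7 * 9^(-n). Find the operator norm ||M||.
||M|| = 7/9 (attained at n = 1)

For M diagonal, ||M|| = sup_n |d_n|. The sequence d_n = 7 * 9^(-n) is positive and strictly decreasing (ratio 9^(-1) < 1), so the supremum is d_1 = 7/9. Hence ||M|| = 7/9.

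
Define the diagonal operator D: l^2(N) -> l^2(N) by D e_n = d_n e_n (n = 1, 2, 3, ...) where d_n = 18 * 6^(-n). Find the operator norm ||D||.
||D|| = 3 (attained at n = 1)

For D diagonal, ||D|| = sup_n |d_n|. The sequence d_n = 18 * 6^(-n) is positive and strictly decreasing (ratio 6^(-1) < 1), so the supremum is d_1 = 18/6 = 3. Hence ||D|| = 3.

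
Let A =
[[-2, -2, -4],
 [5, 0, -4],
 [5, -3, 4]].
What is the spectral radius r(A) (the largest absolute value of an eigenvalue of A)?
r(A) ≈ 5.5394

The eigenvalues of A are the roots of its characteristic polynomial. With M = A (coefficients from the trace, the sum of principal 2x2 minors, and det A):
  p(λ) = det(λ I - M) = λ^3 - 2λ^2 + 10λ - 164.
No integer candidate from the rational root theorem (±divisors of 164) is a root, so the roots are irrational. The cubic discriminant is Δ = -676000 < 0, so there is one real root and a complex-conjugate pair. p(5) = -39 and p(6) = 40 have opposite signs, so a root lies in (5, 6); Newton's method refines it to λ ≈ 5.5394. Dividing out (λ - (5.5394)) leaves approximately λ^2 + 3.5394λ + 29.6061. For λ^2 + 3.5394λ + 29.6061 the discriminant is -105.8971. It is negative, so the remaining roots are the complex-conjugate pair λ ≈ -1.7697 ± 5.1453i. Their product equals the constant term, so |λ|^2 ≈ 29.6061 and |λ| ≈ 5.4412.
Thus the eigenvalues (to 4 decimals) are 5.5394 (modulus 5.5394); -1.7697 ± 5.1453i (modulus 5.4412). The spectral radius is the largest modulus: r(A) ≈ 5.5394. (Cross-check: r(A) ≤ ||A||_2 ≈ 7.885; equality holds whenever A is normal, though it can also hold for some non-normal A.)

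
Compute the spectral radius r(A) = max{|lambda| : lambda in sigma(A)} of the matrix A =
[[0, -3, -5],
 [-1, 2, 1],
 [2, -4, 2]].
r(A) ≈ 4.2536

The eigenvalues of A are the roots of its characteristic polynomial. With M = A (coefficients from the trace, the sum of principal 2x2 minors, and det A):
  p(λ) = det(λ I - M) = λ^3 - 4λ^2 + 15λ + 12.
No integer candidate from the rational root theorem (±divisors of 12) is a root, so the roots are irrational. The cubic discriminant is Δ = -23676 < 0, so there is one real root and a complex-conjugate pair. p(-1) = -8 and p(0) = 12 have opposite signs, so a root lies in (-1, 0); Newton's method refines it to λ ≈ -0.6632. Dividing out (λ - (-0.6632)) leaves approximately λ^2 - 4.6632λ + 18.0929. For λ^2 - 4.6632λ + 18.0929 the discriminant is -50.6256. It is negative, so the remaining roots are the complex-conjugate pair λ ≈ 2.3316 ± 3.5576i. Their product equals the constant term, so |λ|^2 ≈ 18.0929 and |λ| ≈ 4.2536.
Thus the eigenvalues (to 4 decimals) are -0.6632 (modulus 0.6632); 2.3316 ± 3.5576i (modulus 4.2536). The spectral radius is the largest modulus: r(A) ≈ 4.2536. (Cross-check: r(A) ≤ ||A||_2 ≈ 6.2656; equality holds whenever A is normal, though it can also hold for some non-normal A.)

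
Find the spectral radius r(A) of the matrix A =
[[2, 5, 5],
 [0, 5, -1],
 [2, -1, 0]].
r(A) ≈ 4.8883

The eigenvalues of A are the roots of its characteristic polynomial. With M = A (coefficients from the trace, the sum of principal 2x2 minors, and det A):
  p(λ) = det(λ I - M) = λ^3 - 7λ^2 - λ + 62.
No integer candidate from the rational root theorem (±divisors of 62) is a root, so the roots are irrational. The cubic discriminant is Δ = -10859 < 0, so there is one real root and a complex-conjugate pair. p(-3) = -25 and p(-2) = 28 have opposite signs, so a root lies in (-3, -2); Newton's method refines it to λ ≈ -2.5947. Dividing out (λ - (-2.5947)) leaves approximately λ^2 - 9.5947λ + 23.8951. For λ^2 - 9.5947λ + 23.8951 the discriminant is -3.5225. It is negative, so the remaining roots are the complex-conjugate pair λ ≈ 4.7973 ± 0.9384i. Their product equals the constant term, so |λ|^2 ≈ 23.8951 and |λ| ≈ 4.8883.
Thus the eigenvalues (to 4 decimals) are -2.5947 (modulus 2.5947); 4.7973 ± 0.9384i (modulus 4.8883). The spectral radius is the largest modulus: r(A) ≈ 4.8883. (Cross-check: r(A) ≤ ||A||_2 ≈ 8.0365; equality holds whenever A is normal, though it can also hold for some non-normal A.)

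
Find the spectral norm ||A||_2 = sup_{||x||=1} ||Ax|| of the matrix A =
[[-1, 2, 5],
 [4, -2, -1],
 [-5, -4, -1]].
||A||_2 ≈ 6.8715 (= sqrt(largest eigenvalue of A^T A))

||A||_2 = sigma_max(A) = sqrt(lambda_max(A^T A)). Form the symmetric matrix M = A^T A =
[[42, 10, -4],
 [10, 24, 16],
 [-4, 16, 27]].
Its characteristic polynomial (trace, sum of principal 2x2 minors, determinant of M give the coefficients) is
  p(λ) = det(λ I - M) = λ^3 - 93λ^2 + 2418λ - 12100.
No integer candidate from the rational root theorem (±divisors of 12100) is a root, so the roots are irrational. The cubic discriminant is Δ = 112409748 > 0, so there are three distinct real roots. p(6) = -724 and p(7) = 612 have opposite signs, so a root lies in (6, 7); Newton's method refines it to λ ≈ 6.5282. p(39) = 68 and p(40) = -180 have opposite signs, so a root lies in (39, 40); Newton's method refines it to λ ≈ 39.2549. p(47) = -68 and p(48) = 284 have opposite signs, so a root lies in (47, 48); Newton's method refines it to λ ≈ 47.2169. Check (Vieta): the three roots sum to 93, matching tr M = 93.
So the eigenvalues of A^T A are ≈ 6.5282, 39.2549, 47.2169 (all ≥ 0, as they must be for A^T A). The largest is λ_max ≈ 47.2169, hence ||A||_2 = sqrt(λ_max) ≈ 6.8715.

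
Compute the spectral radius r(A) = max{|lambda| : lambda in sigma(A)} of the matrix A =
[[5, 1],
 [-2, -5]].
r(A) = sqrt(92)/2 ≈ 4.7958

The eigenvalues of A are the roots of its characteristic polynomial. With M = A (coefficients from the trace and determinant):
  p(λ) = det(λ I - M) = λ^2 - 23.
For λ^2 - 23 the discriminant is 92. It is nonnegative but not a perfect square, so the roots are real and irrational: λ = ± sqrt(92)/2 ≈ 4.7958, -4.7958.
Thus the eigenvalues (to 4 decimals) are 4.7958 (modulus 4.7958); -4.7958 (modulus 4.7958). The spectral radius is the largest modulus: r(A) = sqrt(92)/2 ≈ 4.7958. (Cross-check: r(A) ≤ ||A||_2 ≈ 6.5249; equality holds whenever A is normal, though it can also hold for some non-normal A.)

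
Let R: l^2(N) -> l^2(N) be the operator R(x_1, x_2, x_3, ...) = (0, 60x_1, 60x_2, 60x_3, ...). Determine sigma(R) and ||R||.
sigma(R) = closed disk {z in C : |z| ≤ 60}; ||R|| = 60

Note R = 60·U where U is the unit right shift (U x)_k = x_{k-1} (with x_0 := 0); so ||R|| = 60||U|| and sigma(R) = 60·sigma(U). ||R x||^2 = sum_{k≥1} |60x_k|^2 = 3600||x||^2, so ||R|| = 60 and sigma(R) ⊂ {|z| ≤ 60}. For any |lambda| < 60, the equation (R - lambda I) x = 0 forces x_1 = 0, then 60x_k = lambda x_{k+1} ⇒ x = 0, so R has no eigenvalues. But (R - lambda I) is not surjective for |lambda| < 60: solving (R - lambda I) x = e_1 would require x_n proportional to (lambda/60)^(-n), which is not in l^2. So every |lambda| < 60 lies in the residual spectrum. The boundary |lambda| = 60 is in the approximate point spectrum (the spectrum is closed). Hence sigma(R) is the closed disk of radius 60.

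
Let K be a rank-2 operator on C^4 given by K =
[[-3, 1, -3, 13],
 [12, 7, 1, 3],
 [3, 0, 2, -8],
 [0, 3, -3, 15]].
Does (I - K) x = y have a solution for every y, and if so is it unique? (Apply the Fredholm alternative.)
(I - K) is invertible (det(I - K) = 21 ≠ 0), so for every y in C^4 the equation (I - K) x = y has a unique solution.

K has rank 2 and factors as K = U V^T = u1 v1^T + u2 v2^T with u1 = (-3, 1, 2, -3), v1 = (3, 1, 1, -3), u2 = (-2, -3, 1, -3), v2 = (-3, -2, 0, -2) (multiplying out reproduces the displayed K). The nonzero eigenvalues of U V^T coincide with those of the 2 x 2 matrix G = V^T U = [[v1·u1, v1·u2], [v2·u1, v2·u2]] = [[3, 1], [13, 18]], and by the Sylvester determinant identity det(I_4 - U V^T) = det(I_2 - V^T U) = det([[-2, -1], [-13, -17]]) = (-2)(-17) - (-1)(-13) = 21. (Direct check: I - K =
[[4, -1, 3, -13],
 [-12, -6, -1, -3],
 [-3, 0, -1, 8],
 [0, -3, 3, -14]]
has determinant 21.) The finite-dimensional Fredholm alternative says: either (I - K) is invertible, or ker(I - K) ≠ {0} and then range(I - K) = ker((I - K)^*)^⊥, with dim ker(I - K) = dim ker((I - K)^*). Since det(I - K) ≠ 0, 1 is not an eigenvalue of K and ker(I - K) = {0}, so we are in the first case: for every y there is a unique x = (I - K)^(-1) y. (Explicitly, by the Woodbury identity, (I - U V^T)^(-1) = I + U (I_2 - G)^(-1) V^T.)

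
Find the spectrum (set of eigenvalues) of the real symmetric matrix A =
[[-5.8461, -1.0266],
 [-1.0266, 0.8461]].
sigma(A) ≈ {-6, 1}

A is real symmetric, so its spectrum consists of real eigenvalues. Expanding the characteristic polynomial of the displayed matrix gives
  det(λ I - A) = p(λ) = λ^2 + (5)λ + (-6).
Solving p(λ) = 0 yields eigenvalues ≈ -6, 1. (A is shown rounded to 4 decimals, so these recover the underlying integer eigenvalues to within that precision.)
Verification: the trace of A = -5 equals the sum of eigenvalues -5, and det(A) ≈ -6.0003 matches the eigenvalue product -6.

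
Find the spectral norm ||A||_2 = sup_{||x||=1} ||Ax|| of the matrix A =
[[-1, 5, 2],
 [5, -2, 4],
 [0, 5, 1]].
||A||_2 ≈ 7.7805 (= sqrt(largest eigenvalue of A^T A))

||A||_2 = sigma_max(A) = sqrt(lambda_max(A^T A)). Form the symmetric matrix M = A^T A =
[[26, -15, 18],
 [-15, 54, 7],
 [18, 7, 21]].
Its characteristic polynomial (trace, sum of principal 2x2 minors, determinant of M give the coefficients) is
  p(λ) = det(λ I - M) = λ^3 - 101λ^2 + 2486λ - 2209.
No integer candidate from the rational root theorem (±divisors of 2209) is a root, so the roots are irrational. The cubic discriminant is Δ = 2336500881 > 0, so there are three distinct real roots. p(0) = -2209 and p(1) = 177 have opposite signs, so a root lies in (0, 1); Newton's method refines it to λ ≈ 0.9229. p(39) = 443 and p(40) = -369 have opposite signs, so a root lies in (39, 40); Newton's method refines it to λ ≈ 39.5402. p(60) = -649 and p(61) = 597 have opposite signs, so a root lies in (60, 61); Newton's method refines it to λ ≈ 60.5369. Check (Vieta): the three roots sum to 101, matching tr M = 101.
So the eigenvalues of A^T A are ≈ 0.9229, 39.5402, 60.5369 (all ≥ 0, as they must be for A^T A). The largest is λ_max ≈ 60.5369, hence ||A||_2 = sqrt(λ_max) ≈ 7.7805.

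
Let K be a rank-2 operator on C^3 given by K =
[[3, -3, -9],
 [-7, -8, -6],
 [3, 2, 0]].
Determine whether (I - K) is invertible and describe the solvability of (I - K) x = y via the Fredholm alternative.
(I - K) is singular (det(I - K) = 0, i.e. 1 ∈ sigma(K)). (I - K) x = y is solvable iff y ⊥ ker((I - K)^*) = span{(1, -1, -3)}, i.e. iff y_1 - y_2 - 3y_3 = 0. When solvable, x is determined up to adding multiples of (21, -25, 13) (ker(I - K) = span{(21, -25, 13)}, dimension 1).

K has rank 2 and factors as K = U V^T = u1 v1^T + u2 v2^T with u1 = (-3, -2, 0), v1 = (2, 3, 3), u2 = (-3, 1, -1), v2 = (-3, -2, 0) (multiplying out reproduces the displayed K). The nonzero eigenvalues of U V^T coincide with those of the 2 x 2 matrix G = V^T U = [[v1·u1, v1·u2], [v2·u1, v2·u2]] = [[-12, -6], [13, 7]], and by the Sylvester determinant identity det(I_3 - U V^T) = det(I_2 - V^T U) = det([[13, 6], [-13, -6]]) = (13)(-6) - (6)(-13) = 0. (Direct check: I - K =
[[-2, 3, 9],
 [7, 9, 6],
 [-3, -2, 1]]
has determinant 0.) So 1 is an eigenvalue of K and (I - K) is not invertible. The finite-dimensional Fredholm alternative says: either (I - K) is invertible, or ker(I - K) ≠ {0} and then range(I - K) = ker((I - K)^*)^⊥, with dim ker(I - K) = dim ker((I - K)^*). We are in the second case, so we compute both kernels via the 2 x 2 reduction. If (I - U V^T) x = 0 then x = U (V^T x) lies in the column space of U; writing x = U b gives U (I_2 - G) b = 0, and since u1, u2 are independent, (I_2 - G) b = 0. With I_2 - G = [[13, 6], [-13, -6]] (singular, as its determinant is 0) a null vector is b = (6, -13), so ker(I - K) = span{6·u1 + (-13)·u2} = span{(21, -25, 13)}. For the adjoint, (I - K)^* = I - K^T = I - V U^T, and the same argument gives ker((I - K)^*) = {V a : (I_2 - G)^T a = 0}; (I_2 - G)^T = [[13, -13], [6, -6]] has null vector a = (-1, -1), so ker((I - K)^*) = span{-1·v1 + (-1)·v2} = span{(1, -1, -3)}. (Both kernels are 1-dimensional, matching rank(I - K) = 2.) Therefore (I - K) x = y is solvable iff <y, (1, -1, -3)> = 0, i.e. iff y_1 - y_2 - 3y_3 = 0; when solvable the solution set is the line x_p + c·(21, -25, 13), c ∈ C.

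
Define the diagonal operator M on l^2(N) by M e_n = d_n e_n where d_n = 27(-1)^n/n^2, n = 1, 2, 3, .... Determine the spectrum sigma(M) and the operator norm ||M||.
sigma(M) = {27(-1)^n/n^2 : n ≥ 1} ∪ {0}; ||M|| = 27

A bounded diagonal operator on l^2 with diagonal entries d_n has spectrum equal to the closure of {d_n : n ≥ 1}: every d_n is an eigenvalue (with eigenvector e_n), so {d_n} ⊂ sigma(M); the spectrum is closed, so its closure is too; and for lambda not in the closure, (M - lambda I) has bounded inverse (the diagonal entries 1/(d_n - lambda) are bounded). For our sequence d_n = 27(-1)^n/n^2, n = 1, 2, 3, ...:
  - {d_n} = {27(-1)^n/n^2 : n ≥ 1}; the only limit point is 0
  - closure = {27(-1)^n/n^2 : n ≥ 1} ∪ {0}
For the norm: a diagonal operator has ||M|| = sup_n |d_n|. Here |d_n| = 27/n^2 is decreasing, so sup_n |d_n| = |d_1| = 27. So ||M|| = 27.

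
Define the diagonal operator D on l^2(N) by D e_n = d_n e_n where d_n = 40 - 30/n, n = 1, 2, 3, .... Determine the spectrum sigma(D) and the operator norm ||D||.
sigma(D) = {40 - 30/n : n ≥ 1} ∪ {40}; ||D|| = 40

A bounded diagonal operator on l^2 with diagonal entries d_n has spectrum equal to the closure of {d_n : n ≥ 1}: every d_n is an eigenvalue (with eigenvector e_n), so {d_n} ⊂ sigma(D); the spectrum is closed, so its closure is too; and for lambda not in the closure, (D - lambda I) has bounded inverse (the diagonal entries 1/(d_n - lambda) are bounded). For our sequence d_n = 40 - 30/n, n = 1, 2, 3, ...:
  - {d_n} = {40 - 30/n : n ≥ 1}; the only limit point is 40
  - closure = {40 - 30/n : n ≥ 1} ∪ {40}
For the norm: a diagonal operator has ||D|| = sup_n |d_n|. Here d_n = 40 - 30/n increases monotonically from d_1 = 10 toward 40, with all terms in [10, 40); so sup_n |d_n| = 40 (the supremum is the limit, not attained). So ||D|| = 40.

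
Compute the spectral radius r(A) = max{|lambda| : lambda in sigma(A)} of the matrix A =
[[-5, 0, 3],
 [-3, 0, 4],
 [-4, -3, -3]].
r(A) ≈ 5.6364

The eigenvalues of A are the roots of its characteristic polynomial. With M = A (coefficients from the trace, the sum of principal 2x2 minors, and det A):
  p(λ) = det(λ I - M) = λ^3 + 8λ^2 + 39λ + 33.
No integer candidate from the rational root theorem (±divisors of 33) is a root, so the roots are irrational. The cubic discriminant is Δ = -51591 < 0, so there is one real root and a complex-conjugate pair. p(-2) = -21 and p(-1) = 1 have opposite signs, so a root lies in (-2, -1); Newton's method refines it to λ ≈ -1.0387. Dividing out (λ - (-1.0387)) leaves approximately λ^2 + 6.9613λ + 31.769. For λ^2 + 6.9613λ + 31.769 the discriminant is -78.617. It is negative, so the remaining roots are the complex-conjugate pair λ ≈ -3.4806 ± 4.4333i. Their product equals the constant term, so |λ|^2 ≈ 31.769 and |λ| ≈ 5.6364.
Thus the eigenvalues (to 4 decimals) are -1.0387 (modulus 1.0387); -3.4806 ± 4.4333i (modulus 5.6364). The spectral radius is the largest modulus: r(A) ≈ 5.6364. (Cross-check: r(A) ≤ ||A||_2 ≈ 7.7272; equality holds whenever A is normal, though it can also hold for some non-normal A.)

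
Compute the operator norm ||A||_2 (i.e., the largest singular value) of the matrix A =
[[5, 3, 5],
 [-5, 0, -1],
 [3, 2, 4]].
||A||_2 ≈ 10.1898 (= sqrt(largest eigenvalue of A^T A))

||A||_2 = sigma_max(A) = sqrt(lambda_max(A^T A)). Form the symmetric matrix M = A^T A =
[[59, 21, 42],
 [21, 13, 23],
 [42, 23, 42]].
Its characteristic polynomial (trace, sum of principal 2x2 minors, determinant of M give the coefficients) is
  p(λ) = det(λ I - M) = λ^3 - 114λ^2 + 1057λ - 121.
No integer candidate from the rational root theorem (±divisors of 121) is a root, so the roots are irrational. The cubic discriminant is Δ = 9341021273 > 0, so there are three distinct real roots. p(0) = -121 and p(1) = 823 have opposite signs, so a root lies in (0, 1); Newton's method refines it to λ ≈ 0.1159. p(10) = 49 and p(11) = -957 have opposite signs, so a root lies in (10, 11); Newton's method refines it to λ ≈ 10.0528. p(103) = -7949 and p(104) = 1647 have opposite signs, so a root lies in (103, 104); Newton's method refines it to λ ≈ 103.8312. Check (Vieta): the three roots sum to 114, matching tr M = 114.
So the eigenvalues of A^T A are ≈ 0.1159, 10.0528, 103.8312 (all ≥ 0, as they must be for A^T A). The largest is λ_max ≈ 103.8312, hence ||A||_2 = sqrt(λ_max) ≈ 10.1898.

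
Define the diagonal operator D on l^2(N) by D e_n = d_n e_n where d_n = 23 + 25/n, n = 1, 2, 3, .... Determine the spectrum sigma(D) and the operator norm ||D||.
sigma(D) = {23 + 25/n : n ≥ 1} ∪ {23}; ||D|| = 48

A bounded diagonal operator on l^2 with diagonal entries d_n has spectrum equal to the closure of {d_n : n ≥ 1}: every d_n is an eigenvalue (with eigenvector e_n), so {d_n} ⊂ sigma(D); the spectrum is closed, so its closure is too; and for lambda not in the closure, (D - lambda I) has bounded inverse (the diagonal entries 1/(d_n - lambda) are bounded). For our sequence d_n = 23 + 25/n, n = 1, 2, 3, ...:
  - {d_n} = {23 + 25/n : n ≥ 1}; the only limit point is 23
  - closure = {23 + 25/n : n ≥ 1} ∪ {23}
For the norm: a diagonal operator has ||D|| = sup_n |d_n|. Here d_n = 23 + 25/n is positive and decreasing, so sup_n |d_n| = d_1 = 23 + 25 = 48. So ||D|| = 48.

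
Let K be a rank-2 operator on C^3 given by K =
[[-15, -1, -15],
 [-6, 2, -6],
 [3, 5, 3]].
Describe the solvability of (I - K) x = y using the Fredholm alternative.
(I - K) is invertible (det(I - K) = 11 ≠ 0), so for every y in C^3 the equation (I - K) x = y has a unique solution.

K has rank 2 and factors as K = U V^T = u1 v1^T + u2 v2^T with u1 = (2, 0, -2), v1 = (-3, -2, -3), u2 = (-3, -2, -1), v2 = (3, -1, 3) (multiplying out reproduces the displayed K). The nonzero eigenvalues of U V^T coincide with those of the 2 x 2 matrix G = V^T U = [[v1·u1, v1·u2], [v2·u1, v2·u2]] = [[0, 16], [0, -10]], and by the Sylvester determinant identity det(I_3 - U V^T) = det(I_2 - V^T U) = det([[1, -16], [0, 11]]) = (1)(11) - (-16)(0) = 11. (Direct check: I - K =
[[16, 1, 15],
 [6, -1, 6],
 [-3, -5, -2]]
has determinant 11.) The finite-dimensional Fredholm alternative says: either (I - K) is invertible, or ker(I - K) ≠ {0} and then range(I - K) = ker((I - K)^*)^⊥, with dim ker(I - K) = dim ker((I - K)^*). Since det(I - K) ≠ 0, 1 is not an eigenvalue of K and ker(I - K) = {0}, so we are in the first case: for every y there is a unique x = (I - K)^(-1) y. (Explicitly, by the Woodbury identity, (I - U V^T)^(-1) = I + U (I_2 - G)^(-1) V^T.)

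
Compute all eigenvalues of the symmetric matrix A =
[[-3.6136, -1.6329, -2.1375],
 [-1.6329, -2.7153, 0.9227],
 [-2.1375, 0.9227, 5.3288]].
sigma(A) ≈ {-5, -2, 6}

A is real symmetric, so its spectrum consists of real eigenvalues. Expanding the characteristic polynomial of the displayed matrix gives
  det(λ I - A) = p(λ) = λ^3 + (1)λ^2 + (-32)λ + (-60.0012).
Solving p(λ) = 0 yields eigenvalues ≈ -5, -2, 6. (A is shown rounded to 4 decimals, so these recover the underlying integer eigenvalues to within that precision.)
Verification: the trace of A = -1 equals the sum of eigenvalues -1, and det(A) ≈ 60.0012 matches the eigenvalue product 60.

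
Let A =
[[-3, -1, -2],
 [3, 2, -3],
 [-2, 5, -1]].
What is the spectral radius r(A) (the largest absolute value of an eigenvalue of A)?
r(A) ≈ 4.4217

The eigenvalues of A are the roots of its characteristic polynomial. With M = A (coefficients from the trace, the sum of principal 2x2 minors, and det A):
  p(λ) = det(λ I - M) = λ^3 + 2λ^2 + 9λ + 86.
No integer candidate from the rational root theorem (±divisors of 86) is a root, so the roots are irrational. The cubic discriminant is Δ = -177172 < 0, so there is one real root and a complex-conjugate pair. p(-5) = -34 and p(-4) = 18 have opposite signs, so a root lies in (-5, -4); Newton's method refines it to λ ≈ -4.3987. Dividing out (λ - (-4.3987)) leaves approximately λ^2 - 2.3987λ + 19.5512. For λ^2 - 2.3987λ + 19.5512 the discriminant is -72.451. It is negative, so the remaining roots are the complex-conjugate pair λ ≈ 1.1994 ± 4.2559i. Their product equals the constant term, so |λ|^2 ≈ 19.5512 and |λ| ≈ 4.4217.
Thus the eigenvalues (to 4 decimals) are -4.3987 (modulus 4.3987); 1.1994 ± 4.2559i (modulus 4.4217). The spectral radius is the largest modulus: r(A) ≈ 4.4217. (Cross-check: r(A) ≤ ||A||_2 ≈ 5.8363; equality holds whenever A is normal, though it can also hold for some non-normal A.)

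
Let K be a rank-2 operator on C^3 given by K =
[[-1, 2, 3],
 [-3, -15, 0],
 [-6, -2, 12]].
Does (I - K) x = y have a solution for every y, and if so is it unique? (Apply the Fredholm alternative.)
(I - K) is invertible (det(I - K) = -148 ≠ 0), so for every y in C^3 the equation (I - K) x = y has a unique solution.

K has rank 2 and factors as K = U V^T = u1 v1^T + u2 v2^T with u1 = (-1, 3, -2), v1 = (1, -2, -3), u2 = (0, -3, -2), v2 = (2, 3, -3) (multiplying out reproduces the displayed K). The nonzero eigenvalues of U V^T coincide with those of the 2 x 2 matrix G = V^T U = [[v1·u1, v1·u2], [v2·u1, v2·u2]] = [[-1, 12], [13, -3]], and by the Sylvester determinant identity det(I_3 - U V^T) = det(I_2 - V^T U) = det([[2, -12], [-13, 4]]) = (2)(4) - (-12)(-13) = -148. (Direct check: I - K =
[[2, -2, -3],
 [3, 16, 0],
 [6, 2, -11]]
has determinant -148.) The finite-dimensional Fredholm alternative says: either (I - K) is invertible, or ker(I - K) ≠ {0} and then range(I - K) = ker((I - K)^*)^⊥, with dim ker(I - K) = dim ker((I - K)^*). Since det(I - K) ≠ 0, 1 is not an eigenvalue of K and ker(I - K) = {0}, so we are in the first case: for every y there is a unique x = (I - K)^(-1) y. (Explicitly, by the Woodbury identity, (I - U V^T)^(-1) = I + U (I_2 - G)^(-1) V^T.)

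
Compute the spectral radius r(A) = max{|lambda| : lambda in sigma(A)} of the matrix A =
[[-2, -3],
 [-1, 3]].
r(A) = (1 + sqrt(37))/2 ≈ 3.5414

The eigenvalues of A are the roots of its characteristic polynomial. With M = A (coefficients from the trace and determinant):
  p(λ) = det(λ I - M) = λ^2 - λ - 9.
For λ^2 - λ - 9 the discriminant is 37. It is nonnegative but not a perfect square, so the roots are real and irrational: λ = (1 ± sqrt(37))/2 ≈ 3.5414, -2.5414.
Thus the eigenvalues (to 4 decimals) are 3.5414 (modulus 3.5414); -2.5414 (modulus 2.5414). The spectral radius is the largest modulus: r(A) = (1 + sqrt(37))/2 ≈ 3.5414. (Cross-check: r(A) ≤ ||A||_2 ≈ 4.3196; equality holds whenever A is normal, though it can also hold for some non-normal A.)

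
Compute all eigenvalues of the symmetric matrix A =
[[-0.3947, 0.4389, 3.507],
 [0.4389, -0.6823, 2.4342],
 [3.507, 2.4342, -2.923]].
sigma(A) ≈ {-6, -1, 3}

A is real symmetric, so its spectrum consists of real eigenvalues. Expanding the characteristic polynomial of the displayed matrix gives
  det(λ I - A) = p(λ) = λ^3 + (4)λ^2 + (-15)λ + (-18).
Solving p(λ) = 0 yields eigenvalues ≈ -6, -1, 3. (A is shown rounded to 4 decimals, so these recover the underlying integer eigenvalues to within that precision.)
Verification: the trace of A = -4 equals the sum of eigenvalues -4, and det(A) ≈ 17.9998 matches the eigenvalue product 18.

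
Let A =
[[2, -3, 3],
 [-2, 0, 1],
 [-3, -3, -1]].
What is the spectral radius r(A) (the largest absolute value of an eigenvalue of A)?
r(A) ≈ 3.4249

The eigenvalues of A are the roots of its characteristic polynomial. With M = A (coefficients from the trace, the sum of principal 2x2 minors, and det A):
  p(λ) = det(λ I - M) = λ^3 - λ^2 + 4λ - 39.
No integer candidate from the rational root theorem (±divisors of 39) is a root, so the roots are irrational. The cubic discriminant is Δ = -38655 < 0, so there is one real root and a complex-conjugate pair. p(3) = -9 and p(4) = 25 have opposite signs, so a root lies in (3, 4); Newton's method refines it to λ ≈ 3.3249. Dividing out (λ - (3.3249)) leaves approximately λ^2 + 2.3249λ + 11.7298. For λ^2 + 2.3249λ + 11.7298 the discriminant is -41.5143. It is negative, so the remaining roots are the complex-conjugate pair λ ≈ -1.1624 ± 3.2216i. Their product equals the constant term, so |λ|^2 ≈ 11.7298 and |λ| ≈ 3.4249.
Thus the eigenvalues (to 4 decimals) are 3.3249 (modulus 3.3249); -1.1624 ± 3.2216i (modulus 3.4249). The spectral radius is the largest modulus: r(A) ≈ 3.4249. (Cross-check: r(A) ≤ ||A||_2 ≈ 4.7022; equality holds whenever A is normal, though it can also hold for some non-normal A.)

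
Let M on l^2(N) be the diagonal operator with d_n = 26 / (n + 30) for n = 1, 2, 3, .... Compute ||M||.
||M|| = 26/31 (attained at n = 1)

For M diagonal, ||M|| = sup_n |d_n| = sup_n 26/(n + 30). This is positive and strictly decreasing in n, so the supremum is attained at n = 1: d_1 = 26/(1 + 30) = 26/31. Hence ||M|| = 26/31.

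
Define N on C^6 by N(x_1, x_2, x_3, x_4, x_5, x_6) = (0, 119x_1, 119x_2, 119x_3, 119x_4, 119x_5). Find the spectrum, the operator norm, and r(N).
sigma(N) = {0}; ||N|| = 119; r(N) = 0. (N is nilpotent with N^6 = 0.)

On C^6, N is a strictly lower-triangular matrix with 119 on the subdiagonal and zeros elsewhere, so its characteristic polynomial is lambda^6 and every eigenvalue is 0: sigma(N) = {0}. For the operator norm, N e_i = 119e_{i+1} for i = 1, ..., 5 and N e_6 = 0, so the singular values of N are 119 (with multiplicity 5) and 0; hence ||N|| = 119. The spectral radius r(N) = max|lambda| = 0. Note ||N|| > r(N) — characteristic of non-normal nilpotent operators. Indeed N^6 = 0.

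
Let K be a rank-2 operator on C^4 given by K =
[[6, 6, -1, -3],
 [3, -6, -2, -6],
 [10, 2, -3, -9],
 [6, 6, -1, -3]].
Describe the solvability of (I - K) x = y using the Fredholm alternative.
(I - K) is invertible (det(I - K) = 21 ≠ 0), so for every y in C^4 the equation (I - K) x = y has a unique solution.

K has rank 2 and factors as K = U V^T = u1 v1^T + u2 v2^T with u1 = (-3, 3, -1, -3), v1 = (-1, -2, 0, 0), u2 = (1, 2, 3, 1), v2 = (3, 0, -1, -3) (multiplying out reproduces the displayed K). The nonzero eigenvalues of U V^T coincide with those of the 2 x 2 matrix G = V^T U = [[v1·u1, v1·u2], [v2·u1, v2·u2]] = [[-3, -5], [1, -3]], and by the Sylvester determinant identity det(I_4 - U V^T) = det(I_2 - V^T U) = det([[4, 5], [-1, 4]]) = (4)(4) - (5)(-1) = 21. (Direct check: I - K =
[[-5, -6, 1, 3],
 [-3, 7, 2, 6],
 [-10, -2, 4, 9],
 [-6, -6, 1, 4]]
has determinant 21.) The finite-dimensional Fredholm alternative says: either (I - K) is invertible, or ker(I - K) ≠ {0} and then range(I - K) = ker((I - K)^*)^⊥, with dim ker(I - K) = dim ker((I - K)^*). Since det(I - K) ≠ 0, 1 is not an eigenvalue of K and ker(I - K) = {0}, so we are in the first case: for every y there is a unique x = (I - K)^(-1) y. (Explicitly, by the Woodbury identity, (I - U V^T)^(-1) = I + U (I_2 - G)^(-1) V^T.)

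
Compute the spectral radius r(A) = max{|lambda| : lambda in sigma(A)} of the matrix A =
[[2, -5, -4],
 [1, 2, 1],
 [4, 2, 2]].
r(A) ≈ 5.2442

The eigenvalues of A are the roots of its characteristic polynomial. With M = A (coefficients from the trace, the sum of principal 2x2 minors, and det A):
  p(λ) = det(λ I - M) = λ^3 - 6λ^2 + 31λ - 18.
No integer candidate from the rational root theorem (±divisors of 18) is a root, so the roots are irrational. The cubic discriminant is Δ = -48604 < 0, so there is one real root and a complex-conjugate pair. p(0) = -18 and p(1) = 8 have opposite signs, so a root lies in (0, 1); Newton's method refines it to λ ≈ 0.6545. Dividing out (λ - (0.6545)) leaves approximately λ^2 - 5.3455λ + 27.5013. For λ^2 - 5.3455λ + 27.5013 the discriminant is -81.431. It is negative, so the remaining roots are the complex-conjugate pair λ ≈ 2.6727 ± 4.512i. Their product equals the constant term, so |λ|^2 ≈ 27.5013 and |λ| ≈ 5.2442.
Thus the eigenvalues (to 4 decimals) are 0.6545 (modulus 0.6545); 2.6727 ± 4.512i (modulus 5.2442). The spectral radius is the largest modulus: r(A) ≈ 5.2442. (Cross-check: r(A) ≤ ||A||_2 ≈ 7.3277; equality holds whenever A is normal, though it can also hold for some non-normal A.)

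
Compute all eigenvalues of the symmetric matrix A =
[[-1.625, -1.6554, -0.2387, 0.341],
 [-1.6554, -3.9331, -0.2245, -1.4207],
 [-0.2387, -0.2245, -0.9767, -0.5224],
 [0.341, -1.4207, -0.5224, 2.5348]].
sigma(A) ≈ {-5, -1, 3} (-1 with multiplicity 2)

A is real symmetric, so its spectrum consists of real eigenvalues. Expanding the characteristic polynomial of the displayed matrix gives
  det(λ I - A) = p(λ) = λ^4 + (4)λ^3 + (-10)λ^2 + (-28)λ + (-15).
Solving p(λ) = 0 yields eigenvalues ≈ -5, -1, -1, 3. (A is shown rounded to 4 decimals, so these recover the underlying integer eigenvalues to within that precision.)
Verification: the trace of A = -4 equals the sum of eigenvalues -4, and det(A) ≈ -15.0002 matches the eigenvalue product -15.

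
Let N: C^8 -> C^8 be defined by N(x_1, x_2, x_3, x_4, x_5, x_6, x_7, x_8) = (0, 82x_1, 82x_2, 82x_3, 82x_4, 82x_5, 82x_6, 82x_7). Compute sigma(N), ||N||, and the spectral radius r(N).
sigma(N) = {0}; ||N|| = 82; r(N) = 0. (N is nilpotent with N^8 = 0.)

On C^8, N is a strictly lower-triangular matrix with 82 on the subdiagonal and zeros elsewhere, so its characteristic polynomial is lambda^8 and every eigenvalue is 0: sigma(N) = {0}. For the operator norm, N e_i = 82e_{i+1} for i = 1, ..., 7 and N e_8 = 0, so the singular values of N are 82 (with multiplicity 7) and 0; hence ||N|| = 82. The spectral radius r(N) = max|lambda| = 0. Note ||N|| > r(N) — characteristic of non-normal nilpotent operators. Indeed N^8 = 0.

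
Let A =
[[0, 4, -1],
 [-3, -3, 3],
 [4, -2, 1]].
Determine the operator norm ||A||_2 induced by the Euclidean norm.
||A||_2 ≈ 6.1929 (= sqrt(largest eigenvalue of A^T A))

||A||_2 = sigma_max(A) = sqrt(lambda_max(A^T A)). Form the symmetric matrix M = A^T A =
[[25, 1, -5],
 [1, 29, -15],
 [-5, -15, 11]].
Its characteristic polynomial (trace, sum of principal 2x2 minors, determinant of M give the coefficients) is
  p(λ) = det(λ I - M) = λ^3 - 65λ^2 + 1068λ - 1764.
No integer candidate from the rational root theorem (±divisors of 1764) is a root, so the roots are irrational. The cubic discriminant is Δ = 128844720 > 0, so there are three distinct real roots. p(1) = -760 and p(2) = 120 have opposite signs, so a root lies in (1, 2); Newton's method refines it to λ ≈ 1.8552. p(24) = 252 and p(25) = -64 have opposite signs, so a root lies in (24, 25); Newton's method refines it to λ ≈ 24.7929. p(38) = -168 and p(39) = 342 have opposite signs, so a root lies in (38, 39); Newton's method refines it to λ ≈ 38.3519. Check (Vieta): the three roots sum to 65, matching tr M = 65.
So the eigenvalues of A^T A are ≈ 1.8552, 24.7929, 38.3519 (all ≥ 0, as they must be for A^T A). The largest is λ_max ≈ 38.3519, hence ||A||_2 = sqrt(λ_max) ≈ 6.1929.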